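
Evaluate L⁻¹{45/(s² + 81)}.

This is the form c·a/(s² + a²) with a = 9, c = 5. L⁻¹ = 5·sin(9t)

Final answer: 5·sin(9t)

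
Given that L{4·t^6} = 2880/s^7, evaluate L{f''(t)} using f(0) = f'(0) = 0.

L{f''(t)} = s²F(s) - sf(0) - f'(0) = s²·2880/s^7 - 0 - 0 = 2880/s^5

Final answer: 2880/s^5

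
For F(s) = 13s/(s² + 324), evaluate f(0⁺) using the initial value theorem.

f(0⁺) = lim_{s→∞} s·13s/(s² + 324) = lim_{s→∞} 13s²/(s² + 324) = 13

Final answer: 13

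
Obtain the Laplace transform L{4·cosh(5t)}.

L{cosh(ωt)} = s/(s² - ω²), so L{cosh(5t)} = s/(s² - 25). Then L{4·cosh(5t)} = 4·s/(s² - 25) = 4s/(s² - 25)

Final answer: 4s/(s² - 25)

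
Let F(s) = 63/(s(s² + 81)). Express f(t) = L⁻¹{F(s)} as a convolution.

63/(s(s² + 81)) = (1/s)·(63/(s² + 81)) = L{1}·L{7·sin(9t)}. So f(t) = 1*(7·sin(9t)) = ∫₀ᵗ 7·sin(9τ) dτ

Final answer: ∫₀ᵗ 7·sin(9τ) dτ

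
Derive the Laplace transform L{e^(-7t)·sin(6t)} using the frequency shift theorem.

Frequency shift: L{e^(at)f(t)} = F(s-a). L{e^(-7t)·sin(6t)} = 6/((s+7)² + 36)

Final answer: 6/((s+7)² + 36)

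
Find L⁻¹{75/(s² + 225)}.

This is the form c·a/(s² + a²) with a = 15, c = 5. L⁻¹ = 5·sin(15t)

Final answer: 5·sin(15t)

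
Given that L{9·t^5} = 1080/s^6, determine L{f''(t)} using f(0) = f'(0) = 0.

L{f''(t)} = s²F(s) - sf(0) - f'(0) = s²·1080/s^6 - 0 - 0 = 1080/s^4

Final answer: 1080/s^4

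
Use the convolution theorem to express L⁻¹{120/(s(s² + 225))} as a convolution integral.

120/(s(s² + 225)) = (1/s)·(120/(s² + 225)) = L{1}·L{8·sin(15t)}. So f(t) = 1*(8·sin(15t)) = ∫₀ᵗ 8·sin(15τ) dτ

Final answer: ∫₀ᵗ 8·sin(15τ) dτ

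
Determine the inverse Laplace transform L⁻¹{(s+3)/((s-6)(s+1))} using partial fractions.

Using partial fractions, f(t) = (9e^(6t) - 2e^(-t))/7

Final answer: (9e^(6t) - 2e^(-t))/7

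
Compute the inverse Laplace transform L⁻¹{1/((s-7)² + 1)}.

Using frequency shift, L⁻¹{1/((s-7)² + 1)} = e^(7t)·sin(t)

Final answer: e^(7t)·sin(t)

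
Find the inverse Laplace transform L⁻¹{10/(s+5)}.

L⁻¹{1/(s-a)} = e^(at), so L⁻¹{1/(s+5)} = e^(-5t), and L⁻¹{10/(s+5)} = 10·e^(-5t)

Final answer: 10·e^(-5t)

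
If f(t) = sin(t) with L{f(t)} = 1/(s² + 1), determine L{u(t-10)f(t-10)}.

Time shift theorem: L{u(t-a)f(t-a)} = e^(-as)F(s). Here a=10, F(s) = 1/(s² + 1), so L{u(t-10)f(t-10)} = e^(-10s)·1/(s² + 1)

Final answer: e^(-10s)·1/(s² + 1)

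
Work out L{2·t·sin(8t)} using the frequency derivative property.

L{sin(8t)} = 8/(s² + 64). By L{t·f(t)} = -F'(s): -d/ds[8/(s² + 64)] = -(8)·(-2s)/(s² + 64)² = 16s/(s² + 64)². Then L{2·t·sin(8t)} = 2·16s/(s² + 64)² = 32s/(s² + 64)²

Final answer: 32s/(s² + 64)²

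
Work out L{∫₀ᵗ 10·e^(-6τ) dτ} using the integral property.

L{∫₀ᵗ f(τ)dτ} = F(s)/s with F(s) = 10/(s+6), so L{∫₀ᵗ 10·e^(-6τ) dτ} = 10/(s(s+6))

Final answer: 10/(s(s+6))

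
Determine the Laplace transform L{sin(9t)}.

L{sin(ωt)} = ω/(s² + ω²), so L{sin(9t)} = 9/(s² + 81)

Final answer: 9/(s² + 81)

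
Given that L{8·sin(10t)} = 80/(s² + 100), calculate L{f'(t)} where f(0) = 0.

L{f'(t)} = s·F(s) - f(0) = s·80/(s² + 100) - 0 = 80s/(s² + 100)

Final answer: 80s/(s² + 100)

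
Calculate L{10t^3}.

L{t^n} = n!/s^(n+1). So L{10t^3} = 10·3!/s^4 = 60/s^4

Final answer: 60/s^4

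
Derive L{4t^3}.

L{t^n} = n!/s^(n+1). So L{4t^3} = 4·3!/s^4 = 24/s^4

Final answer: 24/s^4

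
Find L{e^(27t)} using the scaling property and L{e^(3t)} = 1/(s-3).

Using L{f(at)} = (1/a)F(s/a) with a=9 and f(t) = e^(3t): L{e^(27t)} = (1/9) · 1/((s/9)-3) = (1/9) · 9/(s-27) = 1/(s-27)

Final answer: 1/(s-27)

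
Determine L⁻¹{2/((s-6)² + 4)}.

Form: b/((s-a)² + b²) → e^(at)sin(bt). With a=6, b=2

Final answer: e^(6t)·sin(2t)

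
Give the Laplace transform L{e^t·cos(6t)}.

L{e^(at)·cos(ωt)} = (s-a)/((s-a)² + ω²), so L{e^t·cos(6t)} = (s-1)/((s-1)² + 36)

Final answer: (s-1)/((s-1)² + 36)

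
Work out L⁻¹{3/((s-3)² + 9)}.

Form: b/((s-a)² + b²) → e^(at)sin(bt). With a=3, b=3

Final answer: e^(3t)·sin(3t)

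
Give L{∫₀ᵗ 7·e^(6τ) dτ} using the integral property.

L{∫₀ᵗ f(τ)dτ} = F(s)/s with F(s) = 7/(s-6), so L{∫₀ᵗ 7·e^(6τ) dτ} = 7/(s(s-6))

Final answer: 7/(s(s-6))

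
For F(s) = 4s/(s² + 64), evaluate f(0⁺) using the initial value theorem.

f(0⁺) = lim_{s→∞} s·4s/(s² + 64) = lim_{s→∞} 4s²/(s² + 64) = 4

Final answer: 4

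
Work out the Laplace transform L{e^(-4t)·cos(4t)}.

L{e^(at)·cos(ωt)} = (s-a)/((s-a)² + ω²), so L{e^(-4t)·cos(4t)} = (s+4)/((s+4)² + 16)

Final answer: (s+4)/((s+4)² + 16)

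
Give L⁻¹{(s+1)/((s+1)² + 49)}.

Using frequency shift: L⁻¹{(s-a)/((s-a)² + b²)} = e^(at)cos(bt). Here a=-1, b=7

Final answer: e^(-t)·cos(7t)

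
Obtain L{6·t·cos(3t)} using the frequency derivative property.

L{cos(3t)} = s/(s² + 9). Derivative: d/ds[s/(s² + 9)] = [(s² + 9) - s·2s]/(s² + 9)² = (9 - s²)/(s² + 9)². So L{t·cos(3t)} = -F'(s) = (s² - 9)/(s² + 9)². Then L{6·t·cos(3t)} = 6·(s² - 9)/(s² + 9)²

Final answer: 6·(s² - 9)/(s² + 9)²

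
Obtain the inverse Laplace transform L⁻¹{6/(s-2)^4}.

L⁻¹{n!/(s-a)^(n+1)} = t^n·e^(at) with n=3, a=2. So L⁻¹{6/(s-2)^4} = t^3·e^(2t)

Final answer: t^3·e^(2t)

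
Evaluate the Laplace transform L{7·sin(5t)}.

L{sin(ωt)} = ω/(s² + ω²), so L{sin(5t)} = 5/(s² + 25). Then L{7·sin(5t)} = 7·5/(s² + 25) = 35/(s² + 25)

Final answer: 35/(s² + 25)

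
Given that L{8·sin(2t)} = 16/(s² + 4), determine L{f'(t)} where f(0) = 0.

L{f'(t)} = s·F(s) - f(0) = s·16/(s² + 4) - 0 = 16s/(s² + 4)

Final answer: 16s/(s² + 4)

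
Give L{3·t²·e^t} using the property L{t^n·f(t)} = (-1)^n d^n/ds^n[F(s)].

L{e^t} = 1/(s-1). d/ds[1/(s-1)] = -1/(s-1)². d²/ds²[1/(s-1)] = 2/(s-1)³. So L{t²·e^t} = (-1)² · 2/(s-1)³ = 2/(s-1)³. Then L{3·t²·e^t} = 3·2/(s-1)³ = 6/(s-1)³

Final answer: 6/(s-1)³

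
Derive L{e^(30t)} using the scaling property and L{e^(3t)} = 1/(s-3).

Using L{f(at)} = (1/a)F(s/a) with a=10 and f(t) = e^(3t): L{e^(30t)} = (1/10) · 1/((s/10)-3) = (1/10) · 10/(s-30) = 1/(s-30)

Final answer: 1/(s-30)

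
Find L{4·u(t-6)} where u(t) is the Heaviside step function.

L{u(t-a)} = e^(-as)/s. Here a=6, so L{u(t-6)} = e^(-6s)/s, and L{4·u(t-6)} = 4·e^(-6s)/s

Final answer: 4·e^(-6s)/s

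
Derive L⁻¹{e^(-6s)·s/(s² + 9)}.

L⁻¹{s/(s² + 9)} = cos(3t). By the time shift theorem, L⁻¹{e^(-as)F(s)} = u(t-a)f(t-a) with a=6, so L⁻¹{e^(-6s)·s/(s² + 9)} = u(t-6)·cos(3(t-6))

Final answer: u(t-6)·cos(3(t-6))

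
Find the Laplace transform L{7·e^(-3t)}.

L{e^(at)} = 1/(s-a), so L{e^(-3t)} = 1/(s+3). Then L{7·e^(-3t)} = 7/(s+3)

Final answer: 7/(s+3)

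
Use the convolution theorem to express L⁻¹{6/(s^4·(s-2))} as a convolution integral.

6/(s^4·(s-2)) = (6/s^4)·(1/(s-2)) = L{t^3}·L{e^(2t)}. So f(t) = t^3*e^(2t) = ∫₀ᵗ τ^3·e^(2(t-τ)) dτ

Final answer: ∫₀ᵗ τ^3·e^(2(t-τ)) dτ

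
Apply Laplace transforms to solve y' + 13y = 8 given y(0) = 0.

sY + 13Y = 8/s. Y = 8/(s(s+13)). Partial fractions: Y = 8/13/s - 8/13/(s+13)

Final answer: y(t) = 8/13(1 - e^(-13t))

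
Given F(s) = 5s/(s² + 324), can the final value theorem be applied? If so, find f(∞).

The final value theorem requires all poles of sF(s) in the left half-plane. sF(s) = 5s²/(s² + 324) has poles at s = ±18i (imaginary axis). Theorem does NOT apply (oscillatory system).

Final answer: Not applicable (oscillatory)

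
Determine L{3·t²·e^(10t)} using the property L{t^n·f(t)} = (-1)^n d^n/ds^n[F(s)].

L{e^(10t)} = 1/(s-10). d/ds[1/(s-10)] = -1/(s-10)². d²/ds²[1/(s-10)] = 2/(s-10)³. So L{t²·e^(10t)} = (-1)² · 2/(s-10)³ = 2/(s-10)³. Then L{3·t²·e^(10t)} = 3·2/(s-10)³ = 6/(s-10)³

Final answer: 6/(s-10)³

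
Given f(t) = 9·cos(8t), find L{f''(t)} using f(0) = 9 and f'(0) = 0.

F(s) = 9s/(s² + 64). L{f''(t)} = s²F(s) - sf(0) - f'(0) = 9s³/(s² + 64) - 9s = (9s³ - 9s(s² + 64))/(s² + 64) = -576s/(s² + 64)

Final answer: -576s/(s² + 64)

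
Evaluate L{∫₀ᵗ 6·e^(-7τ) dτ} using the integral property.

L{∫₀ᵗ f(τ)dτ} = F(s)/s with F(s) = 6/(s+7), so L{∫₀ᵗ 6·e^(-7τ) dτ} = 6/(s(s+7))

Final answer: 6/(s(s+7))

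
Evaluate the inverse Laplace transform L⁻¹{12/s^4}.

L⁻¹{n!/s^(n+1)} = t^n with n=3. So L⁻¹{6/s^4} = t^3, and L⁻¹{12/s^4} = (12/6)·t^3 = 2·t^3

Final answer: 2·t^3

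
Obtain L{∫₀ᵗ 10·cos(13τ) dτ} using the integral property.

L{∫₀ᵗ f(τ)dτ} = F(s)/s with F(s) = 10s/(s² + 169), so the result is (10s/(s² + 169))/s = 10/(s² + 169)

Final answer: 10/(s² + 169)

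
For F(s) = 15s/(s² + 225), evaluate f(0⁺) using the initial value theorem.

f(0⁺) = lim_{s→∞} s·15s/(s² + 225) = lim_{s→∞} 15s²/(s² + 225) = 15

Final answer: 15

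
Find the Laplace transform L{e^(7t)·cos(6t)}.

L{e^(at)·cos(ωt)} = (s-a)/((s-a)² + ω²), so L{e^(7t)·cos(6t)} = (s-7)/((s-7)² + 36)

Final answer: (s-7)/((s-7)² + 36)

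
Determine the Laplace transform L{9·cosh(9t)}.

L{cosh(ωt)} = s/(s² - ω²), so L{cosh(9t)} = s/(s² - 81). Then L{9·cosh(9t)} = 9·s/(s² - 81) = 9s/(s² - 81)

Final answer: 9s/(s² - 81)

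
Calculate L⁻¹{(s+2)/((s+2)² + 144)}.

Using frequency shift: L⁻¹{(s-a)/((s-a)² + b²)} = e^(at)cos(bt). Here a=-2, b=12

Final answer: e^(-2t)·cos(12t)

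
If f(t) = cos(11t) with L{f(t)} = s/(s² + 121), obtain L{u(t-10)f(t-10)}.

Time shift theorem: L{u(t-a)f(t-a)} = e^(-as)F(s). Here a=10, F(s) = s/(s² + 121), so L{u(t-10)f(t-10)} = e^(-10s)·s/(s² + 121)

Final answer: e^(-10s)·s/(s² + 121)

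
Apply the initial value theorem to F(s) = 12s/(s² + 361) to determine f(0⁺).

f(0⁺) = lim_{s→∞} s·12s/(s² + 361) = lim_{s→∞} 12s²/(s² + 361) = 12

Final answer: 12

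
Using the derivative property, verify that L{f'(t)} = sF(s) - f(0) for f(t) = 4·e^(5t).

f'(t) = 20e^(5t). Direct: L{f'(t)} = 20/(s-5). Property: s·4/(s-5) - 4 = (4s - 4(s-5))/(s-5) = 20/(s-5). ✓

Final answer: 20/(s-5)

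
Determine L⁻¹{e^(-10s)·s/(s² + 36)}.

L⁻¹{s/(s² + 36)} = cos(6t). By the time shift theorem, L⁻¹{e^(-as)F(s)} = u(t-a)f(t-a) with a=10, so L⁻¹{e^(-10s)·s/(s² + 36)} = u(t-10)·cos(6(t-10))

Final answer: u(t-10)·cos(6(t-10))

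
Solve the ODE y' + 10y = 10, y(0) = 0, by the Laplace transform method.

sY + 10Y = 10/s. Y = 10/(s(s+10)). Partial fractions: Y = 1/s - 1/(s+10)

Final answer: y(t) = (1 - e^(-10t))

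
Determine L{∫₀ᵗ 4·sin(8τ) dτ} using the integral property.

L{∫₀ᵗ f(τ)dτ} = F(s)/s with F(s) = 32/(s² + 64), so the result is (32/(s² + 64))/s = 32/(s(s² + 64))

Final answer: 32/(s(s² + 64))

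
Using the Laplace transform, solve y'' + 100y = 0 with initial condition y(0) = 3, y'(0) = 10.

L{y''} + 100L{y} = 0. s²Y - 3s - 10 + 100Y = 0. Y(s² + 100) = 3s + 10. Y = (3s + 10)/(s² + 100). Inverting: y(t) = 3cos(10t) + sin(10t)

Final answer: y(t) = 3cos(10t) + sin(10t)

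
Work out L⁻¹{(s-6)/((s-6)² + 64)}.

Using frequency shift: L⁻¹{(s-a)/((s-a)² + b²)} = e^(at)cos(bt). Here a=6, b=8

Final answer: e^(6t)·cos(8t)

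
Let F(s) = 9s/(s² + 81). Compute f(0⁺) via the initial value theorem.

f(0⁺) = lim_{s→∞} s·9s/(s² + 81) = lim_{s→∞} 9s²/(s² + 81) = 9

Final answer: 9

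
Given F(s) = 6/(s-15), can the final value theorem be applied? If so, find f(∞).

sF(s) = 6s/(s-15) has a pole at s = 15 in the right half-plane. Theorem does NOT apply (unstable system; f(t) = 6·e^(15t) grows without bound).

Final answer: Not applicable (unstable)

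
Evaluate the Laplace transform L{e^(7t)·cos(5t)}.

L{e^(at)·cos(ωt)} = (s-a)/((s-a)² + ω²), so L{e^(7t)·cos(5t)} = (s-7)/((s-7)² + 25)

Final answer: (s-7)/((s-7)² + 25)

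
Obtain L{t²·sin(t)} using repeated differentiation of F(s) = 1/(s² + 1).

F(s) = 1/(s² + 1). F'(s) = -2s/(s² + 1)². F''(s) = -2(1 - 3s²)/(s² + 1)³ = (6s² - 2)/(s² + 1)³. So L{t²·sin(t)} = (-1)² F''(s) = (6s² - 2)/(s² + 1)³

Final answer: (6s² - 2)/(s² + 1)³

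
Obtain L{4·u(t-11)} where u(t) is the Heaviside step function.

L{u(t-a)} = e^(-as)/s. Here a=11, so L{u(t-11)} = e^(-11s)/s, and L{4·u(t-11)} = 4·e^(-11s)/s

Final answer: 4·e^(-11s)/s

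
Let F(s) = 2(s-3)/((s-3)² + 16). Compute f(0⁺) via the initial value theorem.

f(0⁺) = lim_{s→∞} sF(s) = lim_{s→∞} 2s(s-3)/((s-3)² + 16) = 2

Final answer: 2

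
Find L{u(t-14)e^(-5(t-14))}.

u(t-a)f(t-a) with f(t)=e^(-5t). L{e^(-5t)} = 1/(s+5). By time shift: e^(-14s)/(s+5)

Final answer: e^(-14s)/(s+5)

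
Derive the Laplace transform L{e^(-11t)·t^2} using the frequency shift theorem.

L{e^(at)·t^n} = n!/(s-a)^(n+1), so L{e^(-11t)·t^2} = 2/(s+11)^3

Final answer: 2/(s+11)^3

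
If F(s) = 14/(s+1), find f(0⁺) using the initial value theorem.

f(0⁺) = lim_{s→∞} s·14/(s+1) = lim_{s→∞} 14s/(s+1) = 14

Final answer: 14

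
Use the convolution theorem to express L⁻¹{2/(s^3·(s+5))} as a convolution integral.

2/(s^3·(s+5)) = (2/s^3)·(1/(s+5)) = L{t^2}·L{e^(-5t)}. So f(t) = t^2*e^(-5t) = ∫₀ᵗ τ^2·e^(-5(t-τ)) dτ

Final answer: ∫₀ᵗ τ^2·e^(-5(t-τ)) dτ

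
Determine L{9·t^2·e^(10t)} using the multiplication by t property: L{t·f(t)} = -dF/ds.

Using L{t^n·e^(at)} = n!/(s-a)^(n+1), L{t^2·e^(10t)} = 2/(s-10)^3, so L{9·t^2·e^(10t)} = 9·2/(s-10)^3 = 18/(s-10)^3

Final answer: 18/(s-10)^3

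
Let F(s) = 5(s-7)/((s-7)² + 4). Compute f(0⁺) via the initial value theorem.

f(0⁺) = lim_{s→∞} sF(s) = lim_{s→∞} 5s(s-7)/((s-7)² + 4) = 5

Final answer: 5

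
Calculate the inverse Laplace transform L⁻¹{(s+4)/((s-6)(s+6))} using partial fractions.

Using partial fractions, f(t) = (10e^(6t) + 2e^(-6t))/12

Final answer: (10e^(6t) + 2e^(-6t))/12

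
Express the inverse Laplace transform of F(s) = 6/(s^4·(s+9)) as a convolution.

6/(s^4·(s+9)) = (6/s^4)·(1/(s+9)) = L{t^3}·L{e^(-9t)}. So f(t) = t^3*e^(-9t) = ∫₀ᵗ τ^3·e^(-9(t-τ)) dτ

Final answer: ∫₀ᵗ τ^3·e^(-9(t-τ)) dτ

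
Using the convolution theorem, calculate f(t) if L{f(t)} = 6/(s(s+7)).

6/(s(s+7)) = (6/s)·(1/(s+7)) = L{6}·L{e^(-7t)}. By convolution, f(t) = 6*e^(-7t) = ∫₀ᵗ 6·e^(-7τ) dτ = 6·(1 - e^(-7t))/7

Final answer: 6·(1 - e^(-7t))/7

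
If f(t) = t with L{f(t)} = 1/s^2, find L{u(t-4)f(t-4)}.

Time shift theorem: L{u(t-a)f(t-a)} = e^(-as)F(s). Here a=4, F(s) = 1/s^2, so L{u(t-4)f(t-4)} = e^(-4s)·1/s^2

Final answer: e^(-4s)·1/s^2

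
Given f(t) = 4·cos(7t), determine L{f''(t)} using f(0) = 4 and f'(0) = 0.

F(s) = 4s/(s² + 49). L{f''(t)} = s²F(s) - sf(0) - f'(0) = 4s³/(s² + 49) - 4s = (4s³ - 4s(s² + 49))/(s² + 49) = -196s/(s² + 49)

Final answer: -196s/(s² + 49)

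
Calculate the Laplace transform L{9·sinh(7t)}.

L{sinh(ωt)} = ω/(s² - ω²), so L{sinh(7t)} = 7/(s² - 49). Then L{9·sinh(7t)} = 9·7/(s² - 49) = 63/(s² - 49)

Final answer: 63/(s² - 49)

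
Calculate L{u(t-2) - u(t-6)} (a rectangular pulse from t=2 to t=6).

L{u(t-a)} = e^(-as)/s. L{u(t-2) - u(t-6)} = (e^(-2s) - e^(-6s))/s

Final answer: (e^(-2s) - e^(-6s))/s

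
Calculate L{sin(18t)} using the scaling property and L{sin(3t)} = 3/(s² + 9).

Using L{f(at)} = (1/a)F(s/a) with a=6: L{sin(18t)} = (1/6) · 3/((s/6)² + 9) = (1/6) · 3·36/(s² + 324) = 18/(s² + 324)

Final answer: 18/(s² + 324)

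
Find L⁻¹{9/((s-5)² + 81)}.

Form: b/((s-a)² + b²) → e^(at)sin(bt). With a=5, b=9

Final answer: e^(5t)·sin(9t)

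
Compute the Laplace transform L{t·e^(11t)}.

L{t^n·e^(at)} = n!/(s-a)^(n+1), so L{t·e^(11t)} = 1/(s-11)^2

Final answer: 1/(s-11)^2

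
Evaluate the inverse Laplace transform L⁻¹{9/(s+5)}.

L⁻¹{1/(s-a)} = e^(at), so L⁻¹{1/(s+5)} = e^(-5t), and L⁻¹{9/(s+5)} = 9·e^(-5t)

Final answer: 9·e^(-5t)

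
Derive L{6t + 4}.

L{6t + 4} = 6·L{t} + 4·L{1} = 6/s² + 4/s

Final answer: 6/s² + 4/s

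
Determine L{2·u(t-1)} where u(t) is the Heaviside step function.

L{u(t-a)} = e^(-as)/s. Here a=1, so L{u(t-1)} = e^(-s)/s, and L{2·u(t-1)} = 2·e^(-s)/s

Final answer: 2·e^(-s)/s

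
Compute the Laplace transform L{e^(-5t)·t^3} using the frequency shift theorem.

L{e^(at)·t^n} = n!/(s-a)^(n+1), so L{e^(-5t)·t^3} = 6/(s+5)^4

Final answer: 6/(s+5)^4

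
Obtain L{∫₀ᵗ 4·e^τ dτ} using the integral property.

L{∫₀ᵗ f(τ)dτ} = F(s)/s with F(s) = 4/(s-1), so L{∫₀ᵗ 4·e^τ dτ} = 4/(s(s-1))

Final answer: 4/(s(s-1))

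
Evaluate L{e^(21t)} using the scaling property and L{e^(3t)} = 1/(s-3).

Using L{f(at)} = (1/a)F(s/a) with a=7 and f(t) = e^(3t): L{e^(21t)} = (1/7) · 1/((s/7)-3) = (1/7) · 7/(s-21) = 1/(s-21)

Final answer: 1/(s-21)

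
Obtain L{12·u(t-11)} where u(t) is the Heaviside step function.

L{u(t-a)} = e^(-as)/s. Here a=11, so L{u(t-11)} = e^(-11s)/s, and L{12·u(t-11)} = 12·e^(-11s)/s

Final answer: 12·e^(-11s)/s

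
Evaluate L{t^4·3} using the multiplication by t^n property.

L{3} = 3/s. d^1/ds^1[1/s] = -1/s². d^2/ds^2[1/s] = 2/s^3. d^3/ds^3[1/s] = -6/s^4. d^4/ds^4[1/s] = 24/s^5. So L{t^4} = (-1)^{4}·24/s^5 = 24/s^5. Then L{t^4·3} = 3·24/s^5 = 72/s^5

Final answer: 72/s^5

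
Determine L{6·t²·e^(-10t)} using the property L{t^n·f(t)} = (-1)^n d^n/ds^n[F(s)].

L{e^(-10t)} = 1/(s+10). d/ds[1/(s+10)] = -1/(s+10)². d²/ds²[1/(s+10)] = 2/(s+10)³. So L{t²·e^(-10t)} = (-1)² · 2/(s+10)³ = 2/(s+10)³. Then L{6·t²·e^(-10t)} = 6·2/(s+10)³ = 12/(s+10)³

Final answer: 12/(s+10)³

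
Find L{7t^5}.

L{t^n} = n!/s^(n+1). So L{7t^5} = 7·5!/s^6 = 840/s^6

Final answer: 840/s^6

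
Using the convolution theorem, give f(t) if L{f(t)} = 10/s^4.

10/s^4 = (10/s)·(1/s^3) = L{10}·L{t^2/2}. By convolution, f(t) = 10*t^2/2 = ∫₀ᵗ 10·τ^2/2 dτ = 10·t^3/6

Final answer: 10·t^3/6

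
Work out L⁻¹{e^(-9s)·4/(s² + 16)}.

L⁻¹{4/(s² + 16)} = sin(4t). By the time shift theorem, L⁻¹{e^(-as)F(s)} = u(t-a)f(t-a) with a=9, so L⁻¹{e^(-9s)·4/(s² + 16)} = u(t-9)·sin(4(t-9))

Final answer: u(t-9)·sin(4(t-9))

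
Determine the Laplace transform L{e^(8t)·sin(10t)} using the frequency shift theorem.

Frequency shift: L{e^(at)f(t)} = F(s-a). L{e^(8t)·sin(10t)} = 10/((s-8)² + 100)

Final answer: 10/((s-8)² + 100)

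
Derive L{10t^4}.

L{t^n} = n!/s^(n+1). So L{10t^4} = 10·4!/s^5 = 240/s^5

Final answer: 240/s^5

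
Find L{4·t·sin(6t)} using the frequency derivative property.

L{sin(6t)} = 6/(s² + 36). By L{t·f(t)} = -F'(s): -d/ds[6/(s² + 36)] = -(6)·(-2s)/(s² + 36)² = 12s/(s² + 36)². Then L{4·t·sin(6t)} = 4·12s/(s² + 36)² = 48s/(s² + 36)²

Final answer: 48s/(s² + 36)²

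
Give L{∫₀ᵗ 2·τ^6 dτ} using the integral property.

L{∫₀ᵗ f(τ)dτ} = F(s)/s with f(t) = 2t^6. F(s) = 1440/s^7, so L{∫₀ᵗ 2·τ^6 dτ} = (1440/s^7)/s = 1440/s^8. (Check: ∫₀ᵗ 2·τ^6 dτ = 2t^7/7.)

Final answer: 1440/s^8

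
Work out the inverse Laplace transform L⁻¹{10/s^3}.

L⁻¹{n!/s^(n+1)} = t^n with n=2. So L⁻¹{2/s^3} = t^2, and L⁻¹{10/s^3} = (10/2)·t^2 = 5·t^2

Final answer: 5·t^2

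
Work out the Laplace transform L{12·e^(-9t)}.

L{e^(at)} = 1/(s-a), so L{e^(-9t)} = 1/(s+9). Then L{12·e^(-9t)} = 12/(s+9)

Final answer: 12/(s+9)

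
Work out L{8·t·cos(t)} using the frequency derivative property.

L{cos(t)} = s/(s² + 1). Derivative: d/ds[s/(s² + 1)] = [(s² + 1) - s·2s]/(s² + 1)² = (1 - s²)/(s² + 1)². So L{t·cos(t)} = -F'(s) = (s² - 1)/(s² + 1)². Then L{8·t·cos(t)} = 8·(s² - 1)/(s² + 1)²

Final answer: 8·(s² - 1)/(s² + 1)²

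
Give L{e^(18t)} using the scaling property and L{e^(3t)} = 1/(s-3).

Using L{f(at)} = (1/a)F(s/a) with a=6 and f(t) = e^(3t): L{e^(18t)} = (1/6) · 1/((s/6)-3) = (1/6) · 6/(s-18) = 1/(s-18)

Final answer: 1/(s-18)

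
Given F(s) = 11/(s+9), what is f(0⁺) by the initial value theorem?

f(0⁺) = lim_{s→∞} s·11/(s+9) = lim_{s→∞} 11s/(s+9) = 11

Final answer: 11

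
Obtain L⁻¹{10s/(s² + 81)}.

This is the form c·s/(s² + a²) with a = 9, c = 10. L⁻¹ = 10·cos(9t)

Final answer: 10·cos(9t)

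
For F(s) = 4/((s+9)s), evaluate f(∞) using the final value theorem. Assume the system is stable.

f(∞) = lim_{s→0} sF(s) = lim_{s→0} 4/(s+9) = 4/9

Final answer: 4/9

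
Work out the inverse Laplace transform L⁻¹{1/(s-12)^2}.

L⁻¹{n!/(s-a)^(n+1)} = t^n·e^(at), so L⁻¹{1/(s-12)^2} = t·e^(12t)

Final answer: t·e^(12t)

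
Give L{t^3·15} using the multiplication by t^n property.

L{15} = 15/s. d^1/ds^1[1/s] = -1/s². d^2/ds^2[1/s] = 2/s^3. d^3/ds^3[1/s] = -6/s^4. So L{t^3} = (-1)^{3}·-6/s^4 = 6/s^4. Then L{t^3·15} = 15·6/s^4 = 90/s^4

Final answer: 90/s^4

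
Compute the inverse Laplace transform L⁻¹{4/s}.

L⁻¹{c/s} = c, so L⁻¹{4/s} = 4

Final answer: 4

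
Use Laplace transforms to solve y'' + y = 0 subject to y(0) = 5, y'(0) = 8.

L{y''} + 1L{y} = 0. s²Y - 5s - 8 + Y = 0. Y(s² + 1) = 5s + 8. Y = (5s + 8)/(s² + 1). Inverting: y(t) = 5cos(t) + 8sin(t)

Final answer: y(t) = 5cos(t) + 8sin(t)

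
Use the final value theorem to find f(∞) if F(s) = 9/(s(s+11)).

f(∞) = lim_{s→0} s·9/(s(s+11)) = lim_{s→0} 9/(s+11) = 9/11 = 9/11

Final answer: 9/11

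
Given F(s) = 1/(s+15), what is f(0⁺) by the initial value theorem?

f(0⁺) = lim_{s→∞} s·1/(s+15) = lim_{s→∞} s/(s+15) = 1

Final answer: 1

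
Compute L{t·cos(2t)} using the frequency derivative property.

L{cos(2t)} = s/(s² + 4). Derivative: d/ds[s/(s² + 4)] = [(s² + 4) - s·2s]/(s² + 4)² = (4 - s²)/(s² + 4)². So L{t·cos(2t)} = -F'(s) = (s² - 4)/(s² + 4)²

Final answer: (s² - 4)/(s² + 4)²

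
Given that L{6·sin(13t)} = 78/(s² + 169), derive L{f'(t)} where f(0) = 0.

L{f'(t)} = s·F(s) - f(0) = s·78/(s² + 169) - 0 = 78s/(s² + 169)

Final answer: 78s/(s² + 169)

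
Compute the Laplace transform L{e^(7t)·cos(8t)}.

L{e^(at)·cos(ωt)} = (s-a)/((s-a)² + ω²), so L{e^(7t)·cos(8t)} = (s-7)/((s-7)² + 64)

Final answer: (s-7)/((s-7)² + 64)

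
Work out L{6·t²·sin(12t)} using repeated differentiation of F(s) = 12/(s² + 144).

F(s) = 12/(s² + 144). F'(s) = -24s/(s² + 144)². F''(s) = -24(144 - 3s²)/(s² + 144)³ = (72s² - 3456)/(s² + 144)³. So L{t²·sin(12t)} = (-1)² F''(s) = (72s² - 3456)/(s² + 144)³. Then L{6·t²·sin(12t)} = 6·(72s² - 3456)/(s² + 144)³ = (432s² - 20736)/(s² + 144)³

Final answer: (432s² - 20736)/(s² + 144)³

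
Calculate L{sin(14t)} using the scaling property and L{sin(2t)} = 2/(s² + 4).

Using L{f(at)} = (1/a)F(s/a) with a=7: L{sin(14t)} = (1/7) · 2/((s/7)² + 4) = (1/7) · 2·49/(s² + 196) = 14/(s² + 196)

Final answer: 14/(s² + 196)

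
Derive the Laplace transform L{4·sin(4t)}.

L{sin(ωt)} = ω/(s² + ω²), so L{sin(4t)} = 4/(s² + 16). Then L{4·sin(4t)} = 4·4/(s² + 16) = 16/(s² + 16)

Final answer: 16/(s² + 16)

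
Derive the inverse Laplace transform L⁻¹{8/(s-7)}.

L⁻¹{1/(s-a)} = e^(at), so L⁻¹{1/(s-7)} = e^(7t), and L⁻¹{8/(s-7)} = 8·e^(7t)

Final answer: 8·e^(7t)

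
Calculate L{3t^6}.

L{t^n} = n!/s^(n+1). So L{3t^6} = 3·6!/s^7 = 2160/s^7

Final answer: 2160/s^7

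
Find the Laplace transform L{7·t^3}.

L{t^n} = n!/s^(n+1), so L{t^3} = 6/s^4. Then L{7·t^3} = 7·6/s^4 = 42/s^4

Final answer: 42/s^4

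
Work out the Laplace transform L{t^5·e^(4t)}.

L{t^n·e^(at)} = n!/(s-a)^(n+1), so L{t^5·e^(4t)} = 120/(s-4)^6

Final answer: 120/(s-4)^6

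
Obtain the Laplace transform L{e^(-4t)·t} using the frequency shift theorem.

L{e^(at)·t^n} = n!/(s-a)^(n+1), so L{e^(-4t)·t} = 1/(s+4)^2

Final answer: 1/(s+4)^2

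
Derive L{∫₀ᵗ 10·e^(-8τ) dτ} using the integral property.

L{∫₀ᵗ f(τ)dτ} = F(s)/s with F(s) = 10/(s+8), so L{∫₀ᵗ 10·e^(-8τ) dτ} = 10/(s(s+8))

Final answer: 10/(s(s+8))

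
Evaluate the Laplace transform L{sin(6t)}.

L{sin(ωt)} = ω/(s² + ω²), so L{sin(6t)} = 6/(s² + 36)

Final answer: 6/(s² + 36)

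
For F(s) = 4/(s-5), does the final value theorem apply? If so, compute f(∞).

sF(s) = 4s/(s-5) has a pole at s = 5 in the right half-plane. Theorem does NOT apply (unstable system; f(t) = 4·e^(5t) grows without bound).

Final answer: Not applicable (unstable)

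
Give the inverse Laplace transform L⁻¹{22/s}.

L⁻¹{c/s} = c, so L⁻¹{22/s} = 22

Final answer: 22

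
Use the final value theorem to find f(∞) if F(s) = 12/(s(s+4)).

f(∞) = lim_{s→0} s·12/(s(s+4)) = lim_{s→0} 12/(s+4) = 12/4 = 3

Final answer: 3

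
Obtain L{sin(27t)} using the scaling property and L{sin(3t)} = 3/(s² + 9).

Using L{f(at)} = (1/a)F(s/a) with a=9: L{sin(27t)} = (1/9) · 3/((s/9)² + 9) = (1/9) · 3·81/(s² + 729) = 27/(s² + 729)

Final answer: 27/(s² + 729)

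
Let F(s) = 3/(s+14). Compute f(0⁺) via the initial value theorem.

f(0⁺) = lim_{s→∞} s·3/(s+14) = lim_{s→∞} 3s/(s+14) = 3

Final answer: 3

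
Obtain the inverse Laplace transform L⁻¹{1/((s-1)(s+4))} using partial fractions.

Decompose: A/(s-1) + B/(s+4). A = 1/5, B = -1/5. f(t) = (e^t - e^(-4t))/5

Final answer: (e^t - e^(-4t))/5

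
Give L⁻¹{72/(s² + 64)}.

This is the form c·a/(s² + a²) with a = 8, c = 9. L⁻¹ = 9·sin(8t)

Final answer: 9·sin(8t)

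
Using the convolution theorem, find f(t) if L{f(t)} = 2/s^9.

2/s^9 = (2/s)·(1/s^8) = L{2}·L{t^7/5040}. By convolution, f(t) = 2*t^7/5040 = ∫₀ᵗ 2·τ^7/5040 dτ = 2·t^8/40320

Final answer: 2·t^8/40320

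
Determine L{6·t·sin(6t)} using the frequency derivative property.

L{sin(6t)} = 6/(s² + 36). By L{t·f(t)} = -F'(s): -d/ds[6/(s² + 36)] = -(6)·(-2s)/(s² + 36)² = 12s/(s² + 36)². Then L{6·t·sin(6t)} = 6·12s/(s² + 36)² = 72s/(s² + 36)²

Final answer: 72s/(s² + 36)²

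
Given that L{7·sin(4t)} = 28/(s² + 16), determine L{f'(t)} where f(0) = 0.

L{f'(t)} = s·F(s) - f(0) = s·28/(s² + 16) - 0 = 28s/(s² + 16)

Final answer: 28s/(s² + 16)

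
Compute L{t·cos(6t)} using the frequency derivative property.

L{cos(6t)} = s/(s² + 36). Derivative: d/ds[s/(s² + 36)] = [(s² + 36) - s·2s]/(s² + 36)² = (36 - s²)/(s² + 36)². So L{t·cos(6t)} = -F'(s) = (s² - 36)/(s² + 36)²

Final answer: (s² - 36)/(s² + 36)²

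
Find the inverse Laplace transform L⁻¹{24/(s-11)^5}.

L⁻¹{n!/(s-a)^(n+1)} = t^n·e^(at), so L⁻¹{24/(s-11)^5} = t^4·e^(11t)

Final answer: t^4·e^(11t)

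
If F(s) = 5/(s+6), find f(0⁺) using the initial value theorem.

f(0⁺) = lim_{s→∞} s·5/(s+6) = lim_{s→∞} 5s/(s+6) = 5

Final answer: 5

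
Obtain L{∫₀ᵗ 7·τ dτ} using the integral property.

L{∫₀ᵗ f(τ)dτ} = F(s)/s with f(t) = 7t. F(s) = 7/s^2, so L{∫₀ᵗ 7·τ dτ} = (7/s^2)/s = 7/s^3. (Check: ∫₀ᵗ 7·τ dτ = 7t^2/2.)

Final answer: 7/s^3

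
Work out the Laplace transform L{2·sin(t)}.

L{sin(ωt)} = ω/(s² + ω²), so L{sin(t)} = 1/(s² + 1). Then L{2·sin(t)} = 2·1/(s² + 1) = 2/(s² + 1)

Final answer: 2/(s² + 1)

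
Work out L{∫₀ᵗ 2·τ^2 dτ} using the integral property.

L{∫₀ᵗ f(τ)dτ} = F(s)/s with f(t) = 2t^2. F(s) = 4/s^3, so L{∫₀ᵗ 2·τ^2 dτ} = (4/s^3)/s = 4/s^4. (Check: ∫₀ᵗ 2·τ^2 dτ = 2t^3/3.)

Final answer: 4/s^4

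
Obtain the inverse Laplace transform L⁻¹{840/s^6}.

L⁻¹{n!/s^(n+1)} = t^n with n=5. So L⁻¹{120/s^6} = t^5, and L⁻¹{840/s^6} = (840/120)·t^5 = 7·t^5

Final answer: 7·t^5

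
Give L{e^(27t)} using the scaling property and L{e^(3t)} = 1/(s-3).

Using L{f(at)} = (1/a)F(s/a) with a=9 and f(t) = e^(3t): L{e^(27t)} = (1/9) · 1/((s/9)-3) = (1/9) · 9/(s-27) = 1/(s-27)

Final answer: 1/(s-27)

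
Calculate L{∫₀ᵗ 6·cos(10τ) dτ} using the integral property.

L{∫₀ᵗ f(τ)dτ} = F(s)/s with F(s) = 6s/(s² + 100), so the result is (6s/(s² + 100))/s = 6/(s² + 100)

Final answer: 6/(s² + 100)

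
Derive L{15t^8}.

L{t^n} = n!/s^(n+1). So L{15t^8} = 15·8!/s^9 = 604800/s^9

Final answer: 604800/s^9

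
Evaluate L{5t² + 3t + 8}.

L{5t² + 3t + 8} = 5·2/s³ + 3/s² + 8/s = 10/s³ + 3/s² + 8/s

Final answer: 10/s³ + 3/s² + 8/s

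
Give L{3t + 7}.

L{3t + 7} = 3·L{t} + 7·L{1} = 3/s² + 7/s

Final answer: 3/s² + 7/s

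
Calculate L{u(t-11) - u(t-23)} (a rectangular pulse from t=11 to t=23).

L{u(t-a)} = e^(-as)/s. L{u(t-11) - u(t-23)} = (e^(-11s) - e^(-23s))/s

Final answer: (e^(-11s) - e^(-23s))/s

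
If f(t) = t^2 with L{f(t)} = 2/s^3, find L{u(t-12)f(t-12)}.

Time shift theorem: L{u(t-a)f(t-a)} = e^(-as)F(s). Here a=12, F(s) = 2/s^3, so L{u(t-12)f(t-12)} = e^(-12s)·2/s^3

Final answer: e^(-12s)·2/s^3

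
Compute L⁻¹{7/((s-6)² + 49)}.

Form: b/((s-a)² + b²) → e^(at)sin(bt). With a=6, b=7

Final answer: e^(6t)·sin(7t)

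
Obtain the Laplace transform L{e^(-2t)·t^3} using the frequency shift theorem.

L{e^(at)·t^n} = n!/(s-a)^(n+1), so L{e^(-2t)·t^3} = 6/(s+2)^4

Final answer: 6/(s+2)^4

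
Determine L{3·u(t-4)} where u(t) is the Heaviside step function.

L{u(t-a)} = e^(-as)/s. Here a=4, so L{u(t-4)} = e^(-4s)/s, and L{3·u(t-4)} = 3·e^(-4s)/s

Final answer: 3·e^(-4s)/s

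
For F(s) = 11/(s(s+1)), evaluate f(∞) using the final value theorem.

f(∞) = lim_{s→0} s·11/(s(s+1)) = lim_{s→0} 11/(s+1) = 11/1 = 11

Final answer: 11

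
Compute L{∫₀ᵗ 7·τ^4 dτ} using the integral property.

L{∫₀ᵗ f(τ)dτ} = F(s)/s with f(t) = 7t^4. F(s) = 168/s^5, so L{∫₀ᵗ 7·τ^4 dτ} = (168/s^5)/s = 168/s^6. (Check: ∫₀ᵗ 7·τ^4 dτ = 7t^5/5.)

Final answer: 168/s^6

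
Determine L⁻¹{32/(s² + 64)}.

This is the form c·a/(s² + a²) with a = 8, c = 4. L⁻¹ = 4·sin(8t)

Final answer: 4·sin(8t)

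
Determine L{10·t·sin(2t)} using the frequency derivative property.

L{sin(2t)} = 2/(s² + 4). By L{t·f(t)} = -F'(s): -d/ds[2/(s² + 4)] = -(2)·(-2s)/(s² + 4)² = 4s/(s² + 4)². Then L{10·t·sin(2t)} = 10·4s/(s² + 4)² = 40s/(s² + 4)²

Final answer: 40s/(s² + 4)²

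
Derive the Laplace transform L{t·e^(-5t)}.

L{t^n·e^(at)} = n!/(s-a)^(n+1), so L{t·e^(-5t)} = 1/(s+5)^2

Final answer: 1/(s+5)^2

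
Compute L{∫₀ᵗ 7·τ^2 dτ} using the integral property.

L{∫₀ᵗ f(τ)dτ} = F(s)/s with f(t) = 7t^2. F(s) = 14/s^3, so L{∫₀ᵗ 7·τ^2 dτ} = (14/s^3)/s = 14/s^4. (Check: ∫₀ᵗ 7·τ^2 dτ = 7t^3/3.)

Final answer: 14/s^4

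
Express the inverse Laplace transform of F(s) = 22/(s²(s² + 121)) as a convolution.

22/(s²(s² + 121)) = (1/s²)·(22/(s² + 121)) = L{t}·L{2·sin(11t)}. So f(t) = t*(2·sin(11t)) = ∫₀ᵗ 2τ·sin(11(t-τ)) dτ

Final answer: ∫₀ᵗ 2τ·sin(11(t-τ)) dτ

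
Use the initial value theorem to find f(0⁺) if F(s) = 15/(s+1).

f(0⁺) = lim_{s→∞} s·15/(s+1) = lim_{s→∞} 15s/(s+1) = 15

Final answer: 15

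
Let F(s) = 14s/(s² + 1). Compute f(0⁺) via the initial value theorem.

f(0⁺) = lim_{s→∞} s·14s/(s² + 1) = lim_{s→∞} 14s²/(s² + 1) = 14

Final answer: 14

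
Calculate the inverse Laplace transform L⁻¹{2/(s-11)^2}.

L⁻¹{n!/(s-a)^(n+1)} = t^n·e^(at) with n=1, a=11. So L⁻¹{1/(s-11)^2} = t·e^(11t), and L⁻¹{2/(s-11)^2} = (2/1)·t·e^(11t) = 2·t·e^(11t)

Final answer: 2·t·e^(11t)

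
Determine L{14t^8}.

L{t^n} = n!/s^(n+1). So L{14t^8} = 14·8!/s^9 = 564480/s^9

Final answer: 564480/s^9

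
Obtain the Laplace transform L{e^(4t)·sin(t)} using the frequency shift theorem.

Frequency shift: L{e^(at)f(t)} = F(s-a). L{e^(4t)·sin(t)} = 1/((s-4)² + 1)

Final answer: 1/((s-4)² + 1)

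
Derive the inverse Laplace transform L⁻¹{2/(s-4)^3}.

L⁻¹{n!/(s-a)^(n+1)} = t^n·e^(at) with n=2, a=4. So L⁻¹{2/(s-4)^3} = t^2·e^(4t)

Final answer: t^2·e^(4t)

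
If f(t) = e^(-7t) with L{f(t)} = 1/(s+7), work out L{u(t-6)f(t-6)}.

Time shift theorem: L{u(t-a)f(t-a)} = e^(-as)F(s). Here a=6, F(s) = 1/(s+7), so L{u(t-6)f(t-6)} = e^(-6s)·1/(s+7)

Final answer: e^(-6s)·1/(s+7)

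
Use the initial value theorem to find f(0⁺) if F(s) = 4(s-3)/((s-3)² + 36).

f(0⁺) = lim_{s→∞} sF(s) = lim_{s→∞} 4s(s-3)/((s-3)² + 36) = 4

Final answer: 4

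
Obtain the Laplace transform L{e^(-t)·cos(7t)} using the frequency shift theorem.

Frequency shift: L{e^(at)f(t)} = F(s-a). L{e^(-t)·cos(7t)} = (s+1)/((s+1)² + 49)

Final answer: (s+1)/((s+1)² + 49)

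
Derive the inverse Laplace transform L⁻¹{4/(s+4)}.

L⁻¹{1/(s-a)} = e^(at), so L⁻¹{1/(s+4)} = e^(-4t), and L⁻¹{4/(s+4)} = 4·e^(-4t)

Final answer: 4·e^(-4t)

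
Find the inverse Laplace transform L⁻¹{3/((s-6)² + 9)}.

Using frequency shift, L⁻¹{3/((s-6)² + 9)} = e^(6t)·sin(3t)

Final answer: e^(6t)·sin(3t)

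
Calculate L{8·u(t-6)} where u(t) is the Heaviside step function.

L{u(t-a)} = e^(-as)/s. Here a=6, so L{u(t-6)} = e^(-6s)/s, and L{8·u(t-6)} = 8·e^(-6s)/s

Final answer: 8·e^(-6s)/s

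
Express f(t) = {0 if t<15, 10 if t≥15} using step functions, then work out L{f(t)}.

f(t) = 10·u(t-15). L{u(t-15)} = e^(-15s)/s, so L{f(t)} = 10·e^(-15s)/s

Final answer: 10·e^(-15s)/s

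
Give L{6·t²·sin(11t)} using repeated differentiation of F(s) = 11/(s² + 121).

F(s) = 11/(s² + 121). F'(s) = -22s/(s² + 121)². F''(s) = -22(121 - 3s²)/(s² + 121)³ = (66s² - 2662)/(s² + 121)³. So L{t²·sin(11t)} = (-1)² F''(s) = (66s² - 2662)/(s² + 121)³. Then L{6·t²·sin(11t)} = 6·(66s² - 2662)/(s² + 121)³ = (396s² - 15972)/(s² + 121)³

Final answer: (396s² - 15972)/(s² + 121)³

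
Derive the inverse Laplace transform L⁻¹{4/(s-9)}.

L⁻¹{1/(s-a)} = e^(at), so L⁻¹{1/(s-9)} = e^(9t), and L⁻¹{4/(s-9)} = 4·e^(9t)

Final answer: 4·e^(9t)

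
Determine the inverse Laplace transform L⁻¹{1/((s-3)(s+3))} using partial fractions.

Decompose: A/(s-3) + B/(s+3). A = 1/6, B = -1/6. f(t) = (e^(3t) - e^(-3t))/6

Final answer: (e^(3t) - e^(-3t))/6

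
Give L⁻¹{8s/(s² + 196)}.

This is the form c·s/(s² + a²) with a = 14, c = 8. L⁻¹ = 8·cos(14t)

Final answer: 8·cos(14t)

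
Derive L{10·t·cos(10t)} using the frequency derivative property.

L{cos(10t)} = s/(s² + 100). Derivative: d/ds[s/(s² + 100)] = [(s² + 100) - s·2s]/(s² + 100)² = (100 - s²)/(s² + 100)². So L{t·cos(10t)} = -F'(s) = (s² - 100)/(s² + 100)². Then L{10·t·cos(10t)} = 10·(s² - 100)/(s² + 100)²

Final answer: 10·(s² - 100)/(s² + 100)²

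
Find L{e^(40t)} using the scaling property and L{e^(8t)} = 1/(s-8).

Using L{f(at)} = (1/a)F(s/a) with a=5 and f(t) = e^(8t): L{e^(40t)} = (1/5) · 1/((s/5)-8) = (1/5) · 5/(s-40) = 1/(s-40)

Final answer: 1/(s-40)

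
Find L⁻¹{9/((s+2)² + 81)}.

Form: b/((s-a)² + b²) → e^(at)sin(bt). With a=-2, b=9

Final answer: e^(-2t)·sin(9t)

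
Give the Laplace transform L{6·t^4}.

L{t^n} = n!/s^(n+1), so L{t^4} = 24/s^5. Then L{6·t^4} = 6·24/s^5 = 144/s^5

Final answer: 144/s^5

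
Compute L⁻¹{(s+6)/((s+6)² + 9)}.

Using frequency shift: L⁻¹{(s-a)/((s-a)² + b²)} = e^(at)cos(bt). Here a=-6, b=3

Final answer: e^(-6t)·cos(3t)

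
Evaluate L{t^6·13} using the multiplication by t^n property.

L{13} = 13/s. d^1/ds^1[1/s] = -1/s². d^2/ds^2[1/s] = 2/s^3. d^3/ds^3[1/s] = -6/s^4. d^4/ds^4[1/s] = 24/s^5. d^5/ds^5[1/s] = -120/s^6. d^6/ds^6[1/s] = 720/s^7. So L{t^6} = (-1)^{6}·720/s^7 = 720/s^7. Then L{t^6·13} = 13·720/s^7 = 9360/s^7

Final answer: 9360/s^7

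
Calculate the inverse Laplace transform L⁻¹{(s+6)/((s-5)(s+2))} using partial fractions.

Using partial fractions, f(t) = (11e^(5t) - 4e^(-2t))/7

Final answer: (11e^(5t) - 4e^(-2t))/7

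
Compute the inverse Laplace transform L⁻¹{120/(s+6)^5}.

L⁻¹{n!/(s-a)^(n+1)} = t^n·e^(at) with n=4, a=-6. So L⁻¹{24/(s+6)^5} = t^4·e^(-6t), and L⁻¹{120/(s+6)^5} = (120/24)·t^4·e^(-6t) = 5·t^4·e^(-6t)

Final answer: 5·t^4·e^(-6t)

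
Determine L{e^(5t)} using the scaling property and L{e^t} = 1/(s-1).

Using L{f(at)} = (1/a)F(s/a) with a=5 and f(t) = e^t: L{e^(5t)} = (1/5) · 1/((s/5)-1) = (1/5) · 5/(s-5) = 1/(s-5)

Final answer: 1/(s-5)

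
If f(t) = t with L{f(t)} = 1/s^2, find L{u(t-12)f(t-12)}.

Time shift theorem: L{u(t-a)f(t-a)} = e^(-as)F(s). Here a=12, F(s) = 1/s^2, so L{u(t-12)f(t-12)} = e^(-12s)·1/s^2

Final answer: e^(-12s)·1/s^2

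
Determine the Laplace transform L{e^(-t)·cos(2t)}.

L{e^(at)·cos(ωt)} = (s-a)/((s-a)² + ω²), so L{e^(-t)·cos(2t)} = (s+1)/((s+1)² + 4)

Final answer: (s+1)/((s+1)² + 4)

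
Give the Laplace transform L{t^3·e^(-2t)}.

L{t^n·e^(at)} = n!/(s-a)^(n+1), so L{t^3·e^(-2t)} = 6/(s+2)^4

Final answer: 6/(s+2)^4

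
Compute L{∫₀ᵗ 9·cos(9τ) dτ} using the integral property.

L{∫₀ᵗ f(τ)dτ} = F(s)/s with F(s) = 9s/(s² + 81), so the result is (9s/(s² + 81))/s = 9/(s² + 81)

Final answer: 9/(s² + 81)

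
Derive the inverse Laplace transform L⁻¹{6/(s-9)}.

L⁻¹{1/(s-a)} = e^(at), so L⁻¹{1/(s-9)} = e^(9t), and L⁻¹{6/(s-9)} = 6·e^(9t)

Final answer: 6·e^(9t)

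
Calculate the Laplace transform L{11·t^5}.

L{t^n} = n!/s^(n+1), so L{t^5} = 120/s^6. Then L{11·t^5} = 11·120/s^6 = 1320/s^6

Final answer: 1320/s^6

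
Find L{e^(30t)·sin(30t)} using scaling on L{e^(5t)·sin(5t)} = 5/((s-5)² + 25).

Scaling with a=6: L{e^(30t)·sin(30t)} = (1/6) · 5/((s/6-5)² + 25). Simplifying: 30/((s-30)² + 900)

Final answer: 30/((s-30)² + 900)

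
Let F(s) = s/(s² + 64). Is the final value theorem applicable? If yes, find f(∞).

The final value theorem requires all poles of sF(s) in the left half-plane. sF(s) = s²/(s² + 64) has poles at s = ±8i (imaginary axis). Theorem does NOT apply (oscillatory system).

Final answer: Not applicable (oscillatory)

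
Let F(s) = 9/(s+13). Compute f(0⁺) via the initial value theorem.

f(0⁺) = lim_{s→∞} s·9/(s+13) = lim_{s→∞} 9s/(s+13) = 9

Final answer: 9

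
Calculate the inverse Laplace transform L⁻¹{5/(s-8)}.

L⁻¹{1/(s-a)} = e^(at), so L⁻¹{1/(s-8)} = e^(8t), and L⁻¹{5/(s-8)} = 5·e^(8t)

Final answer: 5·e^(8t)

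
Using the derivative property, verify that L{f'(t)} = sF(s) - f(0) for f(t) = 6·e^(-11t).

f'(t) = -66e^(-11t). Direct: L{f'(t)} = -66/(s+11). Property: s·6/(s+11) - 6 = (6s - 6(s+11))/(s+11) = -66/(s+11). ✓

Final answer: -66/(s+11)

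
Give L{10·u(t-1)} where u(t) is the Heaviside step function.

L{u(t-a)} = e^(-as)/s. Here a=1, so L{u(t-1)} = e^(-s)/s, and L{10·u(t-1)} = 10·e^(-s)/s

Final answer: 10·e^(-s)/s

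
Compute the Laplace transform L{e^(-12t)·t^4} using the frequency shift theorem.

L{e^(at)·t^n} = n!/(s-a)^(n+1), so L{e^(-12t)·t^4} = 24/(s+12)^5

Final answer: 24/(s+12)^5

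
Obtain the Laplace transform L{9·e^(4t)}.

L{e^(at)} = 1/(s-a), so L{e^(4t)} = 1/(s-4). Then L{9·e^(4t)} = 9/(s-4)

Final answer: 9/(s-4)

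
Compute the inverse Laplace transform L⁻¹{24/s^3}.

L⁻¹{n!/s^(n+1)} = t^n with n=2. So L⁻¹{2/s^3} = t^2, and L⁻¹{24/s^3} = (24/2)·t^2 = 12·t^2

Final answer: 12·t^2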